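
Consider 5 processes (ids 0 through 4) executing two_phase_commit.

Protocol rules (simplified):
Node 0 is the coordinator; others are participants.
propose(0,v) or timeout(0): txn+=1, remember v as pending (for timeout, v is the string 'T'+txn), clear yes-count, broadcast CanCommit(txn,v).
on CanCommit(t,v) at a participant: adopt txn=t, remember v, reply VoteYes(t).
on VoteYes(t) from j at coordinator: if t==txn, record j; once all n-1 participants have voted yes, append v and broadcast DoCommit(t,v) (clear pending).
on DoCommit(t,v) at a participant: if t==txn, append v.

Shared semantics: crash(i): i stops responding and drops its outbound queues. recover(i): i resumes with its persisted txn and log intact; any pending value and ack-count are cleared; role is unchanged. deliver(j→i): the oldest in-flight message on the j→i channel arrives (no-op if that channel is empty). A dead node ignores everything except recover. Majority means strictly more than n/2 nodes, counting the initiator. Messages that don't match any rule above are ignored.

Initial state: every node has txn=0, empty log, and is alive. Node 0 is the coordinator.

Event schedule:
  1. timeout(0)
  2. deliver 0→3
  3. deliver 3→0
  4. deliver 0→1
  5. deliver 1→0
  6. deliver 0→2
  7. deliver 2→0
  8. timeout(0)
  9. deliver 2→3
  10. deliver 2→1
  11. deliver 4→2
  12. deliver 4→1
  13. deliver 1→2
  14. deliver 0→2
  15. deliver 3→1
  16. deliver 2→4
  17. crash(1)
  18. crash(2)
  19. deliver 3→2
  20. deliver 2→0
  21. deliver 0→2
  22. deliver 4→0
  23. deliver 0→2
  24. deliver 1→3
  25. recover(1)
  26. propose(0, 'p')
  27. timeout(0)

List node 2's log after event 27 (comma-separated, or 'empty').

empty

1. timeout(0):  <0:coor t1 ->
2. deliver 0→3:  <3:part t1 ->
3. deliver 3→0:  nop
4. deliver 0→1:  <1:part t1 ->
5. deliver 1→0:  nop
6. deliver 0→2:  <2:part t1 ->
7. deliver 2→0:  nop
8. timeout(0):  <0:coor t2 ->
9. deliver 2→3:  nop
10. deliver 2→1:  nop
11. deliver 4→2:  nop
12. deliver 4→1:  nop
13. deliver 1→2:  nop
14. deliver 0→2:  <2:part t2 ->
15. deliver 3→1:  nop
16. deliver 2→4:  nop
17. crash(1):  <1:✗part t1 ->
18. crash(2):  <2:✗part t2 ->
19. deliver 3→2:  nop
20. deliver 2→0:  nop
21. deliver 0→2:  nop
22. deliver 4→0:  nop
23. deliver 0→2:  nop
24. deliver 1→3:  nop
25. recover(1):  <1:part t1 ->
26. propose(0,'p'):  <0:coor t3 ->
27. timeout(0):  <0:coor t4 ->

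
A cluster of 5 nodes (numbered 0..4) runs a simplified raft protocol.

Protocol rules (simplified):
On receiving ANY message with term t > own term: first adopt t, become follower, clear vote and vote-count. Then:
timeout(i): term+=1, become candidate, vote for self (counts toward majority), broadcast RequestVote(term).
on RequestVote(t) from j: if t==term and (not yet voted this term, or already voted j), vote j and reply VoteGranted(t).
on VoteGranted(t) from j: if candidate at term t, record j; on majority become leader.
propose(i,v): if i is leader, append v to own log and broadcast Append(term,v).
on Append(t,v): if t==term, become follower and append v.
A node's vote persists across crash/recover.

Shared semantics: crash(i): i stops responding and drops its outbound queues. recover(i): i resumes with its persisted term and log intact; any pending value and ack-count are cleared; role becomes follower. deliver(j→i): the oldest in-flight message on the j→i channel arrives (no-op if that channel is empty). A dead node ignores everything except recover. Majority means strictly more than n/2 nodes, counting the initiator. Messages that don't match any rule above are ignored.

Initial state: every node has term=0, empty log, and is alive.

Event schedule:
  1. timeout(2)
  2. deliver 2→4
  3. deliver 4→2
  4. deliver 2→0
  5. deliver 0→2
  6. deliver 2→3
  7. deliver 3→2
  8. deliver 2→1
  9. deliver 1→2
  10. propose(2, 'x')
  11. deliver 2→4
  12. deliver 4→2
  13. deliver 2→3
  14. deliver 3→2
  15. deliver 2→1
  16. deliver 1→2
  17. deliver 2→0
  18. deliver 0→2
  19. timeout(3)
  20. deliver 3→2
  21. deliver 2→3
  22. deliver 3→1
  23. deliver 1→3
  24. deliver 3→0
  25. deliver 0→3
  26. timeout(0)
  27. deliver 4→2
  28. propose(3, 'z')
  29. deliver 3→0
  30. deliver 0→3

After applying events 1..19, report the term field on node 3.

2

1. timeout(2):  <2:cand t1 ->
2. deliver 2→4:  <4:foll t1 ->
3. deliver 4→2:  nop
4. deliver 2→0:  <0:foll t1 ->
5. deliver 0→2:  <2:lead t1 ->
6. deliver 2→3:  <3:foll t1 ->
7. deliver 3→2:  nop
8. deliver 2→1:  <1:foll t1 ->
9. deliver 1→2:  nop
10. propose(2,'x'):  <2:lead t1 x>
11. deliver 2→4:  <4:foll t1 x>
12. deliver 4→2:  nop
13. deliver 2→3:  <3:foll t1 x>
14. deliver 3→2:  nop
15. deliver 2→1:  <1:foll t1 x>
16. deliver 1→2:  nop
17. deliver 2→0:  <0:foll t1 x>
18. deliver 0→2:  nop
19. timeout(3):  <3:cand t2 x>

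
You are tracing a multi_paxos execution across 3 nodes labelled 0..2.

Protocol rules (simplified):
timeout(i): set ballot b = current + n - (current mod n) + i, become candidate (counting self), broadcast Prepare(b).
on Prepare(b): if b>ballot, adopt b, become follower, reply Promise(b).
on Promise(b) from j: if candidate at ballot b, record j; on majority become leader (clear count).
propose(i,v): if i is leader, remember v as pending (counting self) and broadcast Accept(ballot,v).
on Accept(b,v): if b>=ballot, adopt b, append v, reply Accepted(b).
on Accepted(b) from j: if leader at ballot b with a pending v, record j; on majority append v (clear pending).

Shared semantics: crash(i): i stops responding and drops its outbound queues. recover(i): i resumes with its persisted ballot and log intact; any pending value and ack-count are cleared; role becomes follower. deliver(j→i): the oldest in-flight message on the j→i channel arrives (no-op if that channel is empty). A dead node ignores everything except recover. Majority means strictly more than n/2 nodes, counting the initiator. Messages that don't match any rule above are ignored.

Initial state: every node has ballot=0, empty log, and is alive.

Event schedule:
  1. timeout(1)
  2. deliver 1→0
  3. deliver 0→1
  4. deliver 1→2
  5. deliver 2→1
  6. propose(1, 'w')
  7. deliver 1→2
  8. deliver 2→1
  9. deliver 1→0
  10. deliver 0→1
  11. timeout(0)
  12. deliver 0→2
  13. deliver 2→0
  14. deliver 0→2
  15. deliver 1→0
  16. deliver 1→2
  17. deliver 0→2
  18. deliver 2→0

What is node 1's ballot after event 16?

4

e1 timeout(1): 1[cand,b=4,-]
e2 deliver 1→0: 0[foll,b=4,-]
e3 deliver 0→1: 1[lead,b=4,-]
e4 deliver 1→2: 2[foll,b=4,-]
e5 deliver 2→1: ·
e6 propose(1,'w'): ·
e7 deliver 1→2: 2[foll,b=4,w]
e8 deliver 2→1: 1[lead,b=4,w]
e9 deliver 1→0: 0[foll,b=4,w]
e10 deliver 0→1: ·
e11 timeout(0): 0[cand,b=6,w]
e12 deliver 0→2: 2[foll,b=6,w]
e13 deliver 2→0: 0[lead,b=6,w]
e14 deliver 0→2: ·
e15 deliver 1→0: ·
e16 deliver 1→2: ·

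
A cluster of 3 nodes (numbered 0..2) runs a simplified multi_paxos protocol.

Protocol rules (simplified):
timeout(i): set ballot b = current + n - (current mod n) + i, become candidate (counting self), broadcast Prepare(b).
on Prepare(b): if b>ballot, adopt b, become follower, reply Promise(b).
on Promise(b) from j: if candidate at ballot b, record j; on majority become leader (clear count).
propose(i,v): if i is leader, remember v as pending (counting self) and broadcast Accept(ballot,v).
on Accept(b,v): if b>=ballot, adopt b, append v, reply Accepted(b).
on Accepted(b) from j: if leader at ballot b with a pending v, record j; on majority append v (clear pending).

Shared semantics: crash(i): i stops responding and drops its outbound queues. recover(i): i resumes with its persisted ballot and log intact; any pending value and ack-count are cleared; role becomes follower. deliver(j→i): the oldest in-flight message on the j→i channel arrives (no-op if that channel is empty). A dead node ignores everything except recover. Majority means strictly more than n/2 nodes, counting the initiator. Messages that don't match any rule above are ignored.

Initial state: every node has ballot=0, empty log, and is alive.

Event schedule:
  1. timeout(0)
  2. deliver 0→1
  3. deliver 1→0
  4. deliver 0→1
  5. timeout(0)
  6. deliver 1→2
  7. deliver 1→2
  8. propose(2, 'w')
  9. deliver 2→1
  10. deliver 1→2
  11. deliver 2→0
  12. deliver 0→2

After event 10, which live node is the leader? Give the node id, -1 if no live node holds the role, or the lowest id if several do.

-1

after 1 — timeout(0): n0:cand/b3/[-]
after 2 — deliver 0→1: n1:foll/b3/[-]
after 3 — deliver 1→0: n0:lead/b3/[-]
after 4 — deliver 0→1: ·
after 5 — timeout(0): n0:cand/b6/[-]
after 6 — deliver 1→2: ·
after 7 — deliver 1→2: ·
after 8 — propose(2,'w'): ·
after 9 — deliver 2→1: ·
after 10 — deliver 1→2: ·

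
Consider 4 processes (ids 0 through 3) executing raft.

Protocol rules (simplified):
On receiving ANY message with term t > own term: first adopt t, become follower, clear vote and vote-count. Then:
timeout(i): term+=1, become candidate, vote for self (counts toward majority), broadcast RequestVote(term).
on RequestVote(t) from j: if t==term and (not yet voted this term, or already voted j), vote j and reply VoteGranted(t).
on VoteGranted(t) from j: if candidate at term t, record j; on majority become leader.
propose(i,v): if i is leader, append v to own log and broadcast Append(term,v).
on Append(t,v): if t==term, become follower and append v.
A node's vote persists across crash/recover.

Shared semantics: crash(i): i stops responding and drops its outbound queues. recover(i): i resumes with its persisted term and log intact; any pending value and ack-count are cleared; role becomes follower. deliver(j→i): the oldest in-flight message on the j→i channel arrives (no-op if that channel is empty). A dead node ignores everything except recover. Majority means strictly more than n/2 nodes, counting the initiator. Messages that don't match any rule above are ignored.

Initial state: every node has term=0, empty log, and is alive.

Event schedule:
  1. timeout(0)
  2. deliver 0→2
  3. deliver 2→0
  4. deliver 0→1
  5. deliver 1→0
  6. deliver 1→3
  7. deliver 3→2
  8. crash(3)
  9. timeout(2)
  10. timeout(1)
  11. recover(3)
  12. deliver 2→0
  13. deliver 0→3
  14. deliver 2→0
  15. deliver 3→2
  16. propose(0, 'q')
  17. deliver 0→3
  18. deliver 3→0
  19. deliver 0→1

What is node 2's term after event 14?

1. timeout(0):  <0:cand t1 ->
2. deliver 0→2:  <2:foll t1 ->
3. deliver 2→0:  nop
4. deliver 0→1:  <1:foll t1 ->
5. deliver 1→0:  <0:lead t1 ->
6. deliver 1→3:  nop
7. deliver 3→2:  nop
8. crash(3):  <3:✗foll t0 ->
9. timeout(2):  <2:cand t2 ->
10. timeout(1):  <1:cand t2 ->
11. recover(3):  <3:foll t0 ->
12. deliver 2→0:  <0:foll t2 ->
13. deliver 0→3:  <3:foll t1 ->
14. deliver 2→0:  nop

2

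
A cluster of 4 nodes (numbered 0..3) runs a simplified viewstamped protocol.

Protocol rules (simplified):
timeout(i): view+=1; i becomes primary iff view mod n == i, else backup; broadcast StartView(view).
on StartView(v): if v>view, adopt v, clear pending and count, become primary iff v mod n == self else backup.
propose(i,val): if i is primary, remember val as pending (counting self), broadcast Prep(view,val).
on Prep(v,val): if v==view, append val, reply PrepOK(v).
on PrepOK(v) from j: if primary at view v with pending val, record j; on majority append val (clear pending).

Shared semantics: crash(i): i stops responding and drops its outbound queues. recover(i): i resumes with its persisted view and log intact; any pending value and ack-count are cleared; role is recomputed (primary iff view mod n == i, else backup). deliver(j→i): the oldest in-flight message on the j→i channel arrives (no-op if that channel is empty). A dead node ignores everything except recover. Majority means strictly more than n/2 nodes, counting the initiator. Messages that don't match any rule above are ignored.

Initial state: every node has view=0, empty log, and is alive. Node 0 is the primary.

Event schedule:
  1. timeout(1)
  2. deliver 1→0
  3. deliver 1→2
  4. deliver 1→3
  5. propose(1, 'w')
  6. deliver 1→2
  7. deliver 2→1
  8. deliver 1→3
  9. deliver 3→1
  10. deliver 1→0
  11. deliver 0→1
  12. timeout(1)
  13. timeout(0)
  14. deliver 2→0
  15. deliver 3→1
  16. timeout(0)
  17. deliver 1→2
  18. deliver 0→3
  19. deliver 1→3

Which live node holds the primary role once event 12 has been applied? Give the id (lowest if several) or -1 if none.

[1] timeout(1) → N1(prim v1 [-])
[2] deliver 1→0 → N0(back v1 [-])
[3] deliver 1→2 → N2(back v1 [-])
[4] deliver 1→3 → N3(back v1 [-])
[5] propose(1,'w') → ∅
[6] deliver 1→2 → N2(back v1 [w])
[7] deliver 2→1 → ∅
[8] deliver 1→3 → N3(back v1 [w])
[9] deliver 3→1 → N1(prim v1 [w])
[10] deliver 1→0 → N0(back v1 [w])
[11] deliver 0→1 → ∅
[12] timeout(1) → N1(back v2 [w])

-1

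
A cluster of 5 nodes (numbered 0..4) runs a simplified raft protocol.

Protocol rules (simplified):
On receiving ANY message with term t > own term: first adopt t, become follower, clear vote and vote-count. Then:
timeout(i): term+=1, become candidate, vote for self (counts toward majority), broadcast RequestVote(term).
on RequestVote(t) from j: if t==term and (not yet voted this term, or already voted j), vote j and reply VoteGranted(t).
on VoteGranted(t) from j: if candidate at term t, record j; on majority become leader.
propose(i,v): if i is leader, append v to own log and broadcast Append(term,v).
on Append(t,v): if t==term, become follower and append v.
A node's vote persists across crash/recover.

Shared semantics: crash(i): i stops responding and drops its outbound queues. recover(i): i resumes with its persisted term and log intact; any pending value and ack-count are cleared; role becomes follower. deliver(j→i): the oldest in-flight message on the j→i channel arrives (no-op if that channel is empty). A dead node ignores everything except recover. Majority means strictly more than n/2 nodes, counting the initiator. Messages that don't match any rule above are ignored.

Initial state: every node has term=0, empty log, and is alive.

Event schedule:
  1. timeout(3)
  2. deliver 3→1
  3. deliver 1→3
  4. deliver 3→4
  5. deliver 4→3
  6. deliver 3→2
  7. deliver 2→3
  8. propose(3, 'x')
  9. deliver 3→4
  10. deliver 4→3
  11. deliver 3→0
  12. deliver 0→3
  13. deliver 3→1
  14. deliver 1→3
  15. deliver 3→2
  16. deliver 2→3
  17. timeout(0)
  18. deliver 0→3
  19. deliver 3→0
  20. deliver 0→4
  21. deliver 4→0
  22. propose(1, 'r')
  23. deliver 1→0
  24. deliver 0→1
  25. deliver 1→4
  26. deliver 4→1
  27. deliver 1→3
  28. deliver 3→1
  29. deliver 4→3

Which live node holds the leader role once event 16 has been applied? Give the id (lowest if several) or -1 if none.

3

after 1 — timeout(3): n3:cand/t1/[-]
after 2 — deliver 3→1: n1:foll/t1/[-]
after 3 — deliver 1→3: ·
after 4 — deliver 3→4: n4:foll/t1/[-]
after 5 — deliver 4→3: n3:lead/t1/[-]
after 6 — deliver 3→2: n2:foll/t1/[-]
after 7 — deliver 2→3: ·
after 8 — propose(3,'x'): n3:lead/t1/[x]
after 9 — deliver 3→4: n4:foll/t1/[x]
after 10 — deliver 4→3: ·
after 11 — deliver 3→0: n0:foll/t1/[-]
after 12 — deliver 0→3: ·
after 13 — deliver 3→1: n1:foll/t1/[x]
after 14 — deliver 1→3: ·
after 15 — deliver 3→2: n2:foll/t1/[x]
after 16 — deliver 2→3: ·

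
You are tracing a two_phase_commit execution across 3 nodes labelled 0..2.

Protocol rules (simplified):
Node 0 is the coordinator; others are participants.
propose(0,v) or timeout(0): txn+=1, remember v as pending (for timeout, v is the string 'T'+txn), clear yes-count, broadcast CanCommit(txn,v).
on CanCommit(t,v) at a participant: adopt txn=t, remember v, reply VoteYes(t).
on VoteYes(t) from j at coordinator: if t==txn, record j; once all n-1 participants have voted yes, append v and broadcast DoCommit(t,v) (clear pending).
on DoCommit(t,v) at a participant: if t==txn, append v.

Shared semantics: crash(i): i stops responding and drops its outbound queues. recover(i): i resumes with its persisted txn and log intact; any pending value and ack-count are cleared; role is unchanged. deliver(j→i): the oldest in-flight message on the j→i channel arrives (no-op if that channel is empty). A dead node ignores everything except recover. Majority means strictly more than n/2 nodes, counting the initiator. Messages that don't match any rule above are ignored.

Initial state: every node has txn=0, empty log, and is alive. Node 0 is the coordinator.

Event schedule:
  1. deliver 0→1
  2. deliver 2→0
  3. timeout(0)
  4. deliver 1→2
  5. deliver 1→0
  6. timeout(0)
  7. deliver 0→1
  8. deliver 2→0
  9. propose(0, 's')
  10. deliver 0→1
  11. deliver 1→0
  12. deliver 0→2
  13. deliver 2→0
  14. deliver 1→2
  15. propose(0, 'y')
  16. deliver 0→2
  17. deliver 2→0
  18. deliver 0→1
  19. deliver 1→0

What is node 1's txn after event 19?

3

step 1 deliver 0→1: —
step 2 deliver 2→0: —
step 3 timeout(0): 0={coor,t=1,log=-}
step 4 deliver 1→2: —
step 5 deliver 1→0: —
step 6 timeout(0): 0={coor,t=2,log=-}
step 7 deliver 0→1: 1={part,t=1,log=-}
step 8 deliver 2→0: —
step 9 propose(0,'s'): 0={coor,t=3,log=-}
step 10 deliver 0→1: 1={part,t=2,log=-}
step 11 deliver 1→0: —
step 12 deliver 0→2: 2={part,t=1,log=-}
step 13 deliver 2→0: —
step 14 deliver 1→2: —
step 15 propose(0,'y'): 0={coor,t=4,log=-}
step 16 deliver 0→2: 2={part,t=2,log=-}
step 17 deliver 2→0: —
step 18 deliver 0→1: 1={part,t=3,log=-}
step 19 deliver 1→0: —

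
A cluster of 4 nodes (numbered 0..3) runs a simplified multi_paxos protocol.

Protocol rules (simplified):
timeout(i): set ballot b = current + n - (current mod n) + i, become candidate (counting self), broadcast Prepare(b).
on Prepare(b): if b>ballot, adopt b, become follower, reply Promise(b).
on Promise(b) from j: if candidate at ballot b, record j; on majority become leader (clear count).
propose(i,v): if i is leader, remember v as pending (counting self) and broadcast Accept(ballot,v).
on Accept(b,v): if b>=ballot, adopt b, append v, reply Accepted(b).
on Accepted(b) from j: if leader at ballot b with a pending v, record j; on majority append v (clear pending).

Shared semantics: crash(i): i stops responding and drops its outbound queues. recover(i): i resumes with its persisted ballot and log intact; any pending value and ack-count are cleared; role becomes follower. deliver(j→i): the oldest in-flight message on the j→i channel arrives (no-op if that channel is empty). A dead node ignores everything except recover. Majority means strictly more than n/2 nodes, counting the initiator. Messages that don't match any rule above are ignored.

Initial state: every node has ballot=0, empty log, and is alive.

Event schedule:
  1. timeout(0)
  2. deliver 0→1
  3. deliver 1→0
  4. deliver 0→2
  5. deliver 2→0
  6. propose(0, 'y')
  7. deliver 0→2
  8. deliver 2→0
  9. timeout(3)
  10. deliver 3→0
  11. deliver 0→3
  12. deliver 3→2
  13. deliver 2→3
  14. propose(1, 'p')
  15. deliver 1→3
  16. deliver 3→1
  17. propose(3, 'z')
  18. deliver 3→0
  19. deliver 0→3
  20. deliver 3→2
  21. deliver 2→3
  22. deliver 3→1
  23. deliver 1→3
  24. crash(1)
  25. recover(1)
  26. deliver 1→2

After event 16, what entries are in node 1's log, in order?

empty

after 1 — timeout(0): n0:cand/b4/[-]
after 2 — deliver 0→1: n1:foll/b4/[-]
after 3 — deliver 1→0: ·
after 4 — deliver 0→2: n2:foll/b4/[-]
after 5 — deliver 2→0: n0:lead/b4/[-]
after 6 — propose(0,'y'): ·
after 7 — deliver 0→2: n2:foll/b4/[y]
after 8 — deliver 2→0: ·
after 9 — timeout(3): n3:cand/b7/[-]
after 10 — deliver 3→0: n0:foll/b7/[-]
after 11 — deliver 0→3: ·
after 12 — deliver 3→2: n2:foll/b7/[y]
after 13 — deliver 2→3: ·
after 14 — propose(1,'p'): ·
after 15 — deliver 1→3: ·
after 16 — deliver 3→1: n1:foll/b7/[-]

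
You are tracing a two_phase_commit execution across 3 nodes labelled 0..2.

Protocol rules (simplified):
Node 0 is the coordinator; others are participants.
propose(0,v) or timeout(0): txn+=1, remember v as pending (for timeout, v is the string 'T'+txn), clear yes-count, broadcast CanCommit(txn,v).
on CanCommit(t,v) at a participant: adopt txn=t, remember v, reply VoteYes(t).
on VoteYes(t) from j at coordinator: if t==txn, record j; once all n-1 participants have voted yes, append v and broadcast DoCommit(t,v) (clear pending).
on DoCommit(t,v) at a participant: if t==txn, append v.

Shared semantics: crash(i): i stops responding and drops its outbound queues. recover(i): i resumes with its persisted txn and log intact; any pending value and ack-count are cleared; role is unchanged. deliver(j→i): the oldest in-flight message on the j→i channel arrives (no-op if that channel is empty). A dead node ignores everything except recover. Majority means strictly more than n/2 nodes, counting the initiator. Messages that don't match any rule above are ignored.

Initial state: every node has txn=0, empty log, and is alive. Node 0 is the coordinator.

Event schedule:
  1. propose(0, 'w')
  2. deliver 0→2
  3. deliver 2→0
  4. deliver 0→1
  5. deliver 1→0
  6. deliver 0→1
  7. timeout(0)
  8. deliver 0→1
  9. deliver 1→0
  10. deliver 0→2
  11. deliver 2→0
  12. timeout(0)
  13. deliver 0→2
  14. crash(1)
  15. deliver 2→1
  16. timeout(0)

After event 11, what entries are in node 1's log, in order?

step 1 propose(0,'w'): 0={coor,t=1,log=-}
step 2 deliver 0→2: 2={part,t=1,log=-}
step 3 deliver 2→0: —
step 4 deliver 0→1: 1={part,t=1,log=-}
step 5 deliver 1→0: 0={coor,t=1,log=w}
step 6 deliver 0→1: 1={part,t=1,log=w}
step 7 timeout(0): 0={coor,t=2,log=w}
step 8 deliver 0→1: 1={part,t=2,log=w}
step 9 deliver 1→0: —
step 10 deliver 0→2: 2={part,t=1,log=w}
step 11 deliver 2→0: —

w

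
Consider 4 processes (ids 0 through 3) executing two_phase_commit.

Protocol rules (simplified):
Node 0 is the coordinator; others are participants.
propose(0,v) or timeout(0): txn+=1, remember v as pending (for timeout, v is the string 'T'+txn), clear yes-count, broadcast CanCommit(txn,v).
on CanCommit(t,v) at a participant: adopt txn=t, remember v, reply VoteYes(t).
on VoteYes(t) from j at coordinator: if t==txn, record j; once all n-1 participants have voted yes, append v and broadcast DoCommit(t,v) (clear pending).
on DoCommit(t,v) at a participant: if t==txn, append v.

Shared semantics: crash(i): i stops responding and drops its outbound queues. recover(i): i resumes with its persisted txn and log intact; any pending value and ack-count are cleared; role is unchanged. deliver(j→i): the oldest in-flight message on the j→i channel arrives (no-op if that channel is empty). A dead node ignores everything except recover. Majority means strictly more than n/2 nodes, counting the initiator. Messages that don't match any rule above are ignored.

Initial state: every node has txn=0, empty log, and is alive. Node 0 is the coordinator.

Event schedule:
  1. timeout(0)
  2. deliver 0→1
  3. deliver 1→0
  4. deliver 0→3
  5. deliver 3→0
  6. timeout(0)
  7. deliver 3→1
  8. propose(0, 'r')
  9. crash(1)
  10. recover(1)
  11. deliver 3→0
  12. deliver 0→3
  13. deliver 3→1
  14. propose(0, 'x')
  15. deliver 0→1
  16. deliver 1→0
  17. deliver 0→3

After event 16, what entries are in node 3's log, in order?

empty

step 1 timeout(0): 0={coor,t=1,log=-}
step 2 deliver 0→1: 1={part,t=1,log=-}
step 3 deliver 1→0: —
step 4 deliver 0→3: 3={part,t=1,log=-}
step 5 deliver 3→0: —
step 6 timeout(0): 0={coor,t=2,log=-}
step 7 deliver 3→1: —
step 8 propose(0,'r'): 0={coor,t=3,log=-}
step 9 crash(1): 1={✗part,t=1,log=-}
step 10 recover(1): 1={part,t=1,log=-}
step 11 deliver 3→0: —
step 12 deliver 0→3: 3={part,t=2,log=-}
step 13 deliver 3→1: —
step 14 propose(0,'x'): 0={coor,t=4,log=-}
step 15 deliver 0→1: 1={part,t=2,log=-}
step 16 deliver 1→0: —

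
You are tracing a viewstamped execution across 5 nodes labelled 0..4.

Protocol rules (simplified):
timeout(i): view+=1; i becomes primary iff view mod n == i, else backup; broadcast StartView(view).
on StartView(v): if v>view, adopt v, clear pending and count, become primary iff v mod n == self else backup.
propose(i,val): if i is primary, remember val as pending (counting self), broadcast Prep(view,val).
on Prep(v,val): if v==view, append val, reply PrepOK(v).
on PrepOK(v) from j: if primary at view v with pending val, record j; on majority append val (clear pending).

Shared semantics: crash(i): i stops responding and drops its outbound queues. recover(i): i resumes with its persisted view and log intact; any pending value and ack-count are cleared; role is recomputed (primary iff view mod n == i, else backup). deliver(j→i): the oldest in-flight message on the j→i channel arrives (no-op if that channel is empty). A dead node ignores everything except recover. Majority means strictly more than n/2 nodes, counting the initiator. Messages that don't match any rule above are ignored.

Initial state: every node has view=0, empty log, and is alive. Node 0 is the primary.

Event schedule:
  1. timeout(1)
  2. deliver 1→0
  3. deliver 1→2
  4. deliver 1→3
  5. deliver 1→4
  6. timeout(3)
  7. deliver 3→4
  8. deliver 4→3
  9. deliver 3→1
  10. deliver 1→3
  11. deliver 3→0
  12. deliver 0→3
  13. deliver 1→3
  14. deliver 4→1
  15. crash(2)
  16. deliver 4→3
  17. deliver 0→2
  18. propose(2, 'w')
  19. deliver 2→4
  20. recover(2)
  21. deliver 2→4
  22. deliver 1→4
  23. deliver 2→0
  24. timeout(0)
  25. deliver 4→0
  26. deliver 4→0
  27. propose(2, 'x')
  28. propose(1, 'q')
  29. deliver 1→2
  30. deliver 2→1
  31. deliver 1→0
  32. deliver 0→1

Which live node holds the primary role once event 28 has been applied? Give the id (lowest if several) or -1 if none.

-1

step 1 timeout(1): 1={prim,v=1,log=-}
step 2 deliver 1→0: 0={back,v=1,log=-}
step 3 deliver 1→2: 2={back,v=1,log=-}
step 4 deliver 1→3: 3={back,v=1,log=-}
step 5 deliver 1→4: 4={back,v=1,log=-}
step 6 timeout(3): 3={back,v=2,log=-}
step 7 deliver 3→4: 4={back,v=2,log=-}
step 8 deliver 4→3: —
step 9 deliver 3→1: 1={back,v=2,log=-}
step 10 deliver 1→3: —
step 11 deliver 3→0: 0={back,v=2,log=-}
step 12 deliver 0→3: —
step 13 deliver 1→3: —
step 14 deliver 4→1: —
step 15 crash(2): 2={✗back,v=1,log=-}
step 16 deliver 4→3: —
step 17 deliver 0→2: —
step 18 propose(2,'w'): —
step 19 deliver 2→4: —
step 20 recover(2): 2={back,v=1,log=-}
step 21 deliver 2→4: —
step 22 deliver 1→4: —
step 23 deliver 2→0: —
step 24 timeout(0): 0={back,v=3,log=-}
step 25 deliver 4→0: —
step 26 deliver 4→0: —
step 27 propose(2,'x'): —
step 28 propose(1,'q'): —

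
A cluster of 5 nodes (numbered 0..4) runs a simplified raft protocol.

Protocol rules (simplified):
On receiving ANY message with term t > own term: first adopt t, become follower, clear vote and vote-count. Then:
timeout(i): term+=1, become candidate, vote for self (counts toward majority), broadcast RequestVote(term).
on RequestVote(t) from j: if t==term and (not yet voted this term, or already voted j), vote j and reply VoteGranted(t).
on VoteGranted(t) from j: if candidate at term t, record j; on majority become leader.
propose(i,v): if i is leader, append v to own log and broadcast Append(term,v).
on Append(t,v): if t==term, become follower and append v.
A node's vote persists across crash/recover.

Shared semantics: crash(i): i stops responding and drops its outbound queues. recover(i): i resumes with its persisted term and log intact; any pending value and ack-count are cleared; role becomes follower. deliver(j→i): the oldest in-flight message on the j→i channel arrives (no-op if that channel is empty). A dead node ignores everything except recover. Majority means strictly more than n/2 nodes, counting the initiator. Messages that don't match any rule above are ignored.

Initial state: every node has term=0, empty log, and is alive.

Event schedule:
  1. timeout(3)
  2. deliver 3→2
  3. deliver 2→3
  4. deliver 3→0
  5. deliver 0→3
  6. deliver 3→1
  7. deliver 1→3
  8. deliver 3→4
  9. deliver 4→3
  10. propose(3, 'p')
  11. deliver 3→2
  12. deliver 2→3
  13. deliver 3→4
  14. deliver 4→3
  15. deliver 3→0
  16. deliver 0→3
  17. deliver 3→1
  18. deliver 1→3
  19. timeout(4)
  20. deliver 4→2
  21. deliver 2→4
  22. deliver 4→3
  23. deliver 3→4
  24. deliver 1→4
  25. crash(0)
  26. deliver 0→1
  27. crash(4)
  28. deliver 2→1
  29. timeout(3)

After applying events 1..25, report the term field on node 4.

after 1 — timeout(3): n3:cand/t1/[-]
after 2 — deliver 3→2: n2:foll/t1/[-]
after 3 — deliver 2→3: ·
after 4 — deliver 3→0: n0:foll/t1/[-]
after 5 — deliver 0→3: n3:lead/t1/[-]
after 6 — deliver 3→1: n1:foll/t1/[-]
after 7 — deliver 1→3: ·
after 8 — deliver 3→4: n4:foll/t1/[-]
after 9 — deliver 4→3: ·
after 10 — propose(3,'p'): n3:lead/t1/[p]
after 11 — deliver 3→2: n2:foll/t1/[p]
after 12 — deliver 2→3: ·
after 13 — deliver 3→4: n4:foll/t1/[p]
after 14 — deliver 4→3: ·
after 15 — deliver 3→0: n0:foll/t1/[p]
after 16 — deliver 0→3: ·
after 17 — deliver 3→1: n1:foll/t1/[p]
after 18 — deliver 1→3: ·
after 19 — timeout(4): n4:cand/t2/[p]
after 20 — deliver 4→2: n2:foll/t2/[p]
after 21 — deliver 2→4: ·
after 22 — deliver 4→3: n3:foll/t2/[p]
after 23 — deliver 3→4: n4:lead/t2/[p]
after 24 — deliver 1→4: ·
after 25 — crash(0): n0:✗foll/t1/[p]

2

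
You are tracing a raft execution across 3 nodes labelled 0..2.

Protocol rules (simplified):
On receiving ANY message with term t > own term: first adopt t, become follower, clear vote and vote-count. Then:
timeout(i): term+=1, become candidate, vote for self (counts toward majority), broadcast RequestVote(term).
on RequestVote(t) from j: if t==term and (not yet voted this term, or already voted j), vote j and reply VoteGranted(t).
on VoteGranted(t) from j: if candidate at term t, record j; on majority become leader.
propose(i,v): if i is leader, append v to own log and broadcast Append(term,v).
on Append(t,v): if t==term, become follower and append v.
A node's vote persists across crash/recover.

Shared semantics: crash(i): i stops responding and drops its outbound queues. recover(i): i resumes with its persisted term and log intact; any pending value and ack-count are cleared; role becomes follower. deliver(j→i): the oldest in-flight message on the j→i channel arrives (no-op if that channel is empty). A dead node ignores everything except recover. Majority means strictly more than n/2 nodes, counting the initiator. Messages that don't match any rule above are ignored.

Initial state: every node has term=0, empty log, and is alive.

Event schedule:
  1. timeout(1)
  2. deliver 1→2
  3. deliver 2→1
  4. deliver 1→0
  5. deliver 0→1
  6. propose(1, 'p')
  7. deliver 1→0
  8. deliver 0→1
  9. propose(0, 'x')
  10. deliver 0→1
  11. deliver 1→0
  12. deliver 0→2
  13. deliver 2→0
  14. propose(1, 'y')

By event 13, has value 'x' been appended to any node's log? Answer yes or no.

no

after 1 — timeout(1): n1:cand/t1/[-]
after 2 — deliver 1→2: n2:foll/t1/[-]
after 3 — deliver 2→1: n1:lead/t1/[-]
after 4 — deliver 1→0: n0:foll/t1/[-]
after 5 — deliver 0→1: ·
after 6 — propose(1,'p'): n1:lead/t1/[p]
after 7 — deliver 1→0: n0:foll/t1/[p]
after 8 — deliver 0→1: ·
after 9 — propose(0,'x'): ·
after 10 — deliver 0→1: ·
after 11 — deliver 1→0: ·
after 12 — deliver 0→2: ·
after 13 — deliver 2→0: ·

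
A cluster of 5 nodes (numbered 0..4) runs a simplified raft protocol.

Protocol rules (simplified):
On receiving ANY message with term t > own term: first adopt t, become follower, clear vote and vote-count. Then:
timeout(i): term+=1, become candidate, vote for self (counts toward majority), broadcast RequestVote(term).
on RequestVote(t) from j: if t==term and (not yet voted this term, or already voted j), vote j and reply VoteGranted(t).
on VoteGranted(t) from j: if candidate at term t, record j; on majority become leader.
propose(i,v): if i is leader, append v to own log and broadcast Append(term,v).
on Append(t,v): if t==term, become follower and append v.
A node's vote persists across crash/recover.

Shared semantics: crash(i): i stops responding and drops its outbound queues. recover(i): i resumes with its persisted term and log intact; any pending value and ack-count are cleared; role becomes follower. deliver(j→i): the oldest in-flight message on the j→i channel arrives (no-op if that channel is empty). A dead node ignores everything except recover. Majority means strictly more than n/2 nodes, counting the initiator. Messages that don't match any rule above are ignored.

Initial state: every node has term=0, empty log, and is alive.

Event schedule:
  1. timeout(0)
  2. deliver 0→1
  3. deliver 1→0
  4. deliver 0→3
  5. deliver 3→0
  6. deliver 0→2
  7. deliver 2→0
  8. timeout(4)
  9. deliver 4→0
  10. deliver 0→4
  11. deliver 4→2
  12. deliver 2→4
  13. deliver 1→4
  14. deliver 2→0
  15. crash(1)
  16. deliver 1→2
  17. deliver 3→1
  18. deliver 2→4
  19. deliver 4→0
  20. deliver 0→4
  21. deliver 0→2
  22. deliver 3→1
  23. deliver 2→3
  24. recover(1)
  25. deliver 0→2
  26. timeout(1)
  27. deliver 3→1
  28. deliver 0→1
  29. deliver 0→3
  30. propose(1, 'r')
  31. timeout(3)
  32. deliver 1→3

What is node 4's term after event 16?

[1] timeout(0) → N0(cand t1 [-])
[2] deliver 0→1 → N1(foll t1 [-])
[3] deliver 1→0 → ∅
[4] deliver 0→3 → N3(foll t1 [-])
[5] deliver 3→0 → N0(lead t1 [-])
[6] deliver 0→2 → N2(foll t1 [-])
[7] deliver 2→0 → ∅
[8] timeout(4) → N4(cand t1 [-])
[9] deliver 4→0 → ∅
[10] deliver 0→4 → ∅
[11] deliver 4→2 → ∅
[12] deliver 2→4 → ∅
[13] deliver 1→4 → ∅
[14] deliver 2→0 → ∅
[15] crash(1) → N1(✗foll t1 [-])
[16] deliver 1→2 → ∅

1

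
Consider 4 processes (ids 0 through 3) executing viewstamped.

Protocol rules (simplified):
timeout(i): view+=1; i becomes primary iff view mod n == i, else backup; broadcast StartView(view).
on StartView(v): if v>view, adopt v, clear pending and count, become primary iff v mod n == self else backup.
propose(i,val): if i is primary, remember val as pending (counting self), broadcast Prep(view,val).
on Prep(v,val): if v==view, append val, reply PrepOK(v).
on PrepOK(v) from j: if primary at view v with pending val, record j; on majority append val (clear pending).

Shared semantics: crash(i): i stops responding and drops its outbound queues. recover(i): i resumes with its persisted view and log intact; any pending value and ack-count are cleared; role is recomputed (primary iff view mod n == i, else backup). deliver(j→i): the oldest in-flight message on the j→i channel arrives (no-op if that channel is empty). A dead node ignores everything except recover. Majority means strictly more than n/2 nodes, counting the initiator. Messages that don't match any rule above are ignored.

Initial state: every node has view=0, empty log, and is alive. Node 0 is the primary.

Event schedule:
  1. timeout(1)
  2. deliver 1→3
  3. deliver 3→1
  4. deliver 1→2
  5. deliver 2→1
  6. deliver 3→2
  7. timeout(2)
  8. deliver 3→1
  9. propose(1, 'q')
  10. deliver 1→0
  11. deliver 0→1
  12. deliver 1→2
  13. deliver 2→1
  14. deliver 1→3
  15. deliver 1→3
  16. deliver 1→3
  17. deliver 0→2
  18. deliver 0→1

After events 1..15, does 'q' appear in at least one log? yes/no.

e1 timeout(1): 1[prim,v=1,-]
e2 deliver 1→3: 3[back,v=1,-]
e3 deliver 3→1: ·
e4 deliver 1→2: 2[back,v=1,-]
e5 deliver 2→1: ·
e6 deliver 3→2: ·
e7 timeout(2): 2[prim,v=2,-]
e8 deliver 3→1: ·
e9 propose(1,'q'): ·
e10 deliver 1→0: 0[back,v=1,-]
e11 deliver 0→1: ·
e12 deliver 1→2: ·
e13 deliver 2→1: 1[back,v=2,-]
e14 deliver 1→3: 3[back,v=1,q]
e15 deliver 1→3: ·

yes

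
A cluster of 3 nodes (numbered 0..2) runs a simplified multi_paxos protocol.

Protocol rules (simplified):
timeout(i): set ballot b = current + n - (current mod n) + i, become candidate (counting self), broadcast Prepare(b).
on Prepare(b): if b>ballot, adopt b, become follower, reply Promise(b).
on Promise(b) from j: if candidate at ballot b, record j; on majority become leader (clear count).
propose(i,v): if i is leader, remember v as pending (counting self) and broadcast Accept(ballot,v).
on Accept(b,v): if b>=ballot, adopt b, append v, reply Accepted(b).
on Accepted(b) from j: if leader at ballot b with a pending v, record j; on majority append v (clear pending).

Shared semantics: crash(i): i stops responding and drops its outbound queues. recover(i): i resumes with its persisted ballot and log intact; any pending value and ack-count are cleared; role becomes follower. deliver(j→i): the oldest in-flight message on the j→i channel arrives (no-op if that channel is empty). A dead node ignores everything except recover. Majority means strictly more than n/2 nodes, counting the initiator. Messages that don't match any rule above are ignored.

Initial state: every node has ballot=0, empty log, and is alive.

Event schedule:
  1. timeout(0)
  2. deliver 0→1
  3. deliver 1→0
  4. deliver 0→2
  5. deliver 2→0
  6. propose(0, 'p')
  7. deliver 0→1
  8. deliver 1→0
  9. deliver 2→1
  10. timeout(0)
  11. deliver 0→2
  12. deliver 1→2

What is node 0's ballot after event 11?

6

step 1 timeout(0): 0={cand,b=3,log=-}
step 2 deliver 0→1: 1={foll,b=3,log=-}
step 3 deliver 1→0: 0={lead,b=3,log=-}
step 4 deliver 0→2: 2={foll,b=3,log=-}
step 5 deliver 2→0: —
step 6 propose(0,'p'): —
step 7 deliver 0→1: 1={foll,b=3,log=p}
step 8 deliver 1→0: 0={lead,b=3,log=p}
step 9 deliver 2→1: —
step 10 timeout(0): 0={cand,b=6,log=p}
step 11 deliver 0→2: 2={foll,b=3,log=p}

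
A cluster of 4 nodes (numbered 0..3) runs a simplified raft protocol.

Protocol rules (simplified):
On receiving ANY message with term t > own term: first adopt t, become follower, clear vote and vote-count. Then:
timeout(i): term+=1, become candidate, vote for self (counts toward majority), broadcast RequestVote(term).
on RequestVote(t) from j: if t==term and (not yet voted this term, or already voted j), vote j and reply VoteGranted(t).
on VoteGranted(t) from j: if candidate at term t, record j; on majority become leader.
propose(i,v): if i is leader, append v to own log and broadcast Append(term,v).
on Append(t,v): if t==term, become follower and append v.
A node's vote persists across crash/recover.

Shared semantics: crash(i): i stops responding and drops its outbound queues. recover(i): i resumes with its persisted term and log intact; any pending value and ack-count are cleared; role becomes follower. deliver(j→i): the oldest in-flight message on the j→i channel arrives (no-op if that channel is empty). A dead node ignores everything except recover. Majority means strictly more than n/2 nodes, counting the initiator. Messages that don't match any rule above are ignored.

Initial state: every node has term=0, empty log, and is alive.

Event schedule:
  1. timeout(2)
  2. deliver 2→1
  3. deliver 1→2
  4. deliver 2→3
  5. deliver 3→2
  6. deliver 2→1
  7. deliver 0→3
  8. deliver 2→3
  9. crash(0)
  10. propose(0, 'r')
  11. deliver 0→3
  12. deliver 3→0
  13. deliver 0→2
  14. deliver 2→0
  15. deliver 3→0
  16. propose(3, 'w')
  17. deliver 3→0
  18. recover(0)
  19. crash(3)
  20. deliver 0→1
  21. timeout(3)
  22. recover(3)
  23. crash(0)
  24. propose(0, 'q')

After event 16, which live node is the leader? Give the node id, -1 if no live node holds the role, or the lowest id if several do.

2

after 1 — timeout(2): n2:cand/t1/[-]
after 2 — deliver 2→1: n1:foll/t1/[-]
after 3 — deliver 1→2: ·
after 4 — deliver 2→3: n3:foll/t1/[-]
after 5 — deliver 3→2: n2:lead/t1/[-]
after 6 — deliver 2→1: ·
after 7 — deliver 0→3: ·
after 8 — deliver 2→3: ·
after 9 — crash(0): n0:✗foll/t0/[-]
after 10 — propose(0,'r'): ·
after 11 — deliver 0→3: ·
after 12 — deliver 3→0: ·
after 13 — deliver 0→2: ·
after 14 — deliver 2→0: ·
after 15 — deliver 3→0: ·
after 16 — propose(3,'w'): ·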